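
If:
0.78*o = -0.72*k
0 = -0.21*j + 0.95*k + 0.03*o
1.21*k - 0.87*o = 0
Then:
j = 0.00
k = 0.00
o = 0.00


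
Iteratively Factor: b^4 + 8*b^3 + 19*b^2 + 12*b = (b + 1)*(b^3 + 7*b^2 + 12*b) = (b + 1)*(b + 4)*(b^2 + 3*b) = b*(b + 1)*(b + 4)*(b + 3)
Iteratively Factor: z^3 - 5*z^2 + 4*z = (z - 4)*(z^2 - z) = z*(z - 4)*(z - 1)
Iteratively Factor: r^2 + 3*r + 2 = (r + 1)*(r + 2)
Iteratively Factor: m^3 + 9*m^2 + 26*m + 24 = (m + 3)*(m^2 + 6*m + 8) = (m + 2)*(m + 3)*(m + 4)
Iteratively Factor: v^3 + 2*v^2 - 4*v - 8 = (v + 2)*(v^2 - 4) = (v - 2)*(v + 2)*(v + 2)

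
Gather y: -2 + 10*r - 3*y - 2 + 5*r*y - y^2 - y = 10*r - y^2 + y*(5*r - 4) - 4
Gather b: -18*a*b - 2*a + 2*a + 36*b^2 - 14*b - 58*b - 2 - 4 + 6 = 36*b^2 + b*(-18*a - 72)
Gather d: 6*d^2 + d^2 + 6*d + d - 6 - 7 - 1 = 7*d^2 + 7*d - 14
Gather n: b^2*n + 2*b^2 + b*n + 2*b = 2*b^2 + 2*b + n*(b^2 + b)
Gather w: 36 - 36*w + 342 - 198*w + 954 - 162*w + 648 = 1980 - 396*w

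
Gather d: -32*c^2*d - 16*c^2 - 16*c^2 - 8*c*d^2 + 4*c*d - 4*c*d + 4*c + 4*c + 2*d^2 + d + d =-32*c^2 + 8*c + d^2*(2 - 8*c) + d*(2 - 32*c^2)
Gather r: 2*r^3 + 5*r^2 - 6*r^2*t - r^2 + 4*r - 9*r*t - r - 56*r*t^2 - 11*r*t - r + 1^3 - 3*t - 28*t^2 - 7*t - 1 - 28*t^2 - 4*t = 2*r^3 + r^2*(4 - 6*t) + r*(-56*t^2 - 20*t + 2) - 56*t^2 - 14*t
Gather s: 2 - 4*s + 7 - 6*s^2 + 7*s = -6*s^2 + 3*s + 9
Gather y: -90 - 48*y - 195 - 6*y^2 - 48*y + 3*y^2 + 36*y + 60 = -3*y^2 - 60*y - 225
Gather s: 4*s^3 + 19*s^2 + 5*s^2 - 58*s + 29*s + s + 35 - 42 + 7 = 4*s^3 + 24*s^2 - 28*s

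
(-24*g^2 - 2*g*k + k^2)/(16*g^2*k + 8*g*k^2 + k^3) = (-6*g + k)/(k*(4*g + k))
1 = 1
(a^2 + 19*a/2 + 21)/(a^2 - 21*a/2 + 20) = (2*a^2 + 19*a + 42)/(2*a^2 - 21*a + 40)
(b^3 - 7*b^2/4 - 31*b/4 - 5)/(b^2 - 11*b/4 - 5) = b + 1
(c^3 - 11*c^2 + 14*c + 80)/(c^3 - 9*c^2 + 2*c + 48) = (c - 5)/(c - 3)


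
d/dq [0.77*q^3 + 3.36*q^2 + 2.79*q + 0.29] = 2.31*q^2 + 6.72*q + 2.79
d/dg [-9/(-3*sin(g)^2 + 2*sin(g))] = 18*(-3/tan(g) + cos(g)/sin(g)^2)/(3*sin(g) - 2)^2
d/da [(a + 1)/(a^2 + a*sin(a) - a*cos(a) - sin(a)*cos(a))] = (a^2 + a*sin(a) - a*cos(a) - (a + 1)*(sqrt(2)*a*sin(a + pi/4) + 2*a - cos(2*a) - sqrt(2)*cos(a + pi/4)) - sin(2*a)/2)/((a + sin(a))^2*(a - cos(a))^2)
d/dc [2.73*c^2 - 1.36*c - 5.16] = 5.46*c - 1.36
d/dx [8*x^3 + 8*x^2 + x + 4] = 24*x^2 + 16*x + 1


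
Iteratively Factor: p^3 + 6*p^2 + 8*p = (p + 4)*(p^2 + 2*p) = p*(p + 4)*(p + 2)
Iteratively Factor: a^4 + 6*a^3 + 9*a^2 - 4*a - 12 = (a + 3)*(a^3 + 3*a^2 - 4) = (a - 1)*(a + 3)*(a^2 + 4*a + 4) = (a - 1)*(a + 2)*(a + 3)*(a + 2)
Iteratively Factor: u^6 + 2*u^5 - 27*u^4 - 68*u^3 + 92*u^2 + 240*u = (u - 2)*(u^5 + 4*u^4 - 19*u^3 - 106*u^2 - 120*u) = u*(u - 2)*(u^4 + 4*u^3 - 19*u^2 - 106*u - 120) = u*(u - 2)*(u + 2)*(u^3 + 2*u^2 - 23*u - 60) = u*(u - 2)*(u + 2)*(u + 4)*(u^2 - 2*u - 15) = u*(u - 5)*(u - 2)*(u + 2)*(u + 4)*(u + 3)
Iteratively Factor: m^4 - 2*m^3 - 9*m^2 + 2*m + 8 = (m + 1)*(m^3 - 3*m^2 - 6*m + 8) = (m - 1)*(m + 1)*(m^2 - 2*m - 8) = (m - 1)*(m + 1)*(m + 2)*(m - 4)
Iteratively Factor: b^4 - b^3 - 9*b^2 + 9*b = (b - 3)*(b^3 + 2*b^2 - 3*b) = b*(b - 3)*(b^2 + 2*b - 3) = b*(b - 3)*(b + 3)*(b - 1)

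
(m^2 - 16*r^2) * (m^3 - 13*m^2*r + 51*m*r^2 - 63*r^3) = m^5 - 13*m^4*r + 35*m^3*r^2 + 145*m^2*r^3 - 816*m*r^4 + 1008*r^5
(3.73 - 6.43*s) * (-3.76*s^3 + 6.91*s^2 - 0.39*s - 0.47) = 24.1768*s^4 - 58.4561*s^3 + 28.282*s^2 + 1.5674*s - 1.7531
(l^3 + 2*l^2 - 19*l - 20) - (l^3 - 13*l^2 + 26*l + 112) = 15*l^2 - 45*l - 132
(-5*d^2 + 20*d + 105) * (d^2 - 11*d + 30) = -5*d^4 + 75*d^3 - 265*d^2 - 555*d + 3150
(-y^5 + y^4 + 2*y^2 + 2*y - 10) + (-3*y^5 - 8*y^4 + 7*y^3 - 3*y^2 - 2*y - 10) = -4*y^5 - 7*y^4 + 7*y^3 - y^2 - 20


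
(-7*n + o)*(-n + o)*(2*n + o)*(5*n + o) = 70*n^4 - 31*n^3*o - 39*n^2*o^2 - n*o^3 + o^4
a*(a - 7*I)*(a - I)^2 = a^4 - 9*I*a^3 - 15*a^2 + 7*I*a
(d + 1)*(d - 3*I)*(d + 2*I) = d^3 + d^2 - I*d^2 + 6*d - I*d + 6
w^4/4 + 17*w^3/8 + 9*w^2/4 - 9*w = w*(w/4 + 1)*(w - 3/2)*(w + 6)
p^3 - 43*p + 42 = (p - 6)*(p - 1)*(p + 7)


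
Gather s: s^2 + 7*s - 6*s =s^2 + s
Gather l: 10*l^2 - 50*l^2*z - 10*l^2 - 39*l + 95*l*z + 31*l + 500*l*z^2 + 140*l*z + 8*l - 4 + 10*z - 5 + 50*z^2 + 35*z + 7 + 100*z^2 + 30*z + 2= -50*l^2*z + l*(500*z^2 + 235*z) + 150*z^2 + 75*z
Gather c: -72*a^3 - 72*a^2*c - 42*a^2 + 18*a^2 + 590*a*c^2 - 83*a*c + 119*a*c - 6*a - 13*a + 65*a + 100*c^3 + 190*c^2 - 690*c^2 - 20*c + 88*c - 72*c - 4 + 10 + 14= -72*a^3 - 24*a^2 + 46*a + 100*c^3 + c^2*(590*a - 500) + c*(-72*a^2 + 36*a - 4) + 20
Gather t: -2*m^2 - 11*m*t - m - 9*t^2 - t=-2*m^2 - m - 9*t^2 + t*(-11*m - 1)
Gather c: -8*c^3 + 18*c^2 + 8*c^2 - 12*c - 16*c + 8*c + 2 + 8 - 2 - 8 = -8*c^3 + 26*c^2 - 20*c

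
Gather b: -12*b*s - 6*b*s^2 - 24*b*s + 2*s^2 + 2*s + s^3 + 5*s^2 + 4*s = b*(-6*s^2 - 36*s) + s^3 + 7*s^2 + 6*s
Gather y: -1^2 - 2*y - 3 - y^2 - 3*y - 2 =-y^2 - 5*y - 6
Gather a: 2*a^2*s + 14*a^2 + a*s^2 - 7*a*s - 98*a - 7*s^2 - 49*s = a^2*(2*s + 14) + a*(s^2 - 7*s - 98) - 7*s^2 - 49*s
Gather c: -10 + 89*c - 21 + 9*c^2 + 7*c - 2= 9*c^2 + 96*c - 33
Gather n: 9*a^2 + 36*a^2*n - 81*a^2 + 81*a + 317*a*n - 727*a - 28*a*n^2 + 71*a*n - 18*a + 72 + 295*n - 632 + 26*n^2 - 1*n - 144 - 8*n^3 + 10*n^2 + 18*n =-72*a^2 - 664*a - 8*n^3 + n^2*(36 - 28*a) + n*(36*a^2 + 388*a + 312) - 704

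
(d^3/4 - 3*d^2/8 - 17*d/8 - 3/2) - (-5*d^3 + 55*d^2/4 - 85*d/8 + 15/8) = 21*d^3/4 - 113*d^2/8 + 17*d/2 - 27/8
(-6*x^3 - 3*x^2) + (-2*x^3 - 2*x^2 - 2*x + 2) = -8*x^3 - 5*x^2 - 2*x + 2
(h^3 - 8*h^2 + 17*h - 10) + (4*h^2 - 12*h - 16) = h^3 - 4*h^2 + 5*h - 26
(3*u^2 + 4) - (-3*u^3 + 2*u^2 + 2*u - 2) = 3*u^3 + u^2 - 2*u + 6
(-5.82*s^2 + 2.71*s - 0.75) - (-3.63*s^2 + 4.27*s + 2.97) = -2.19*s^2 - 1.56*s - 3.72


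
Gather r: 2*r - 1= 2*r - 1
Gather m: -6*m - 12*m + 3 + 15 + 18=36 - 18*m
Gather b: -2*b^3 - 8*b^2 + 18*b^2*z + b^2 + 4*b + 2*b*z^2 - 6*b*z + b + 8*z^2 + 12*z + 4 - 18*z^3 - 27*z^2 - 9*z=-2*b^3 + b^2*(18*z - 7) + b*(2*z^2 - 6*z + 5) - 18*z^3 - 19*z^2 + 3*z + 4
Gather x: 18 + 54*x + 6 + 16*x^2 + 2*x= 16*x^2 + 56*x + 24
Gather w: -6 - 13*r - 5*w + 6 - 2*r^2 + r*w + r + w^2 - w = -2*r^2 - 12*r + w^2 + w*(r - 6)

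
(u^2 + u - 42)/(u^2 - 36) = (u + 7)/(u + 6)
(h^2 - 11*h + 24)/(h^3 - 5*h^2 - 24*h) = (h - 3)/(h*(h + 3))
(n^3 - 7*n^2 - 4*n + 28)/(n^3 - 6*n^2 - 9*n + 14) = (n - 2)/(n - 1)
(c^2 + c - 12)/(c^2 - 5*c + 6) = (c + 4)/(c - 2)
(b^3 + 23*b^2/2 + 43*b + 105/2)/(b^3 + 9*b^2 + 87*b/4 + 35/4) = 2*(b + 3)/(2*b + 1)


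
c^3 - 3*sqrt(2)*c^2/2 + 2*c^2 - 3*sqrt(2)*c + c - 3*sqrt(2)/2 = (c + 1)^2*(c - 3*sqrt(2)/2)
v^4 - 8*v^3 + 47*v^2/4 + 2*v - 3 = (v - 6)*(v - 2)*(v - 1/2)*(v + 1/2)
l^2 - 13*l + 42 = (l - 7)*(l - 6)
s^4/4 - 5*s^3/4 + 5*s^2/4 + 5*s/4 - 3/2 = (s/4 + 1/4)*(s - 3)*(s - 2)*(s - 1)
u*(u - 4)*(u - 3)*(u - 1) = u^4 - 8*u^3 + 19*u^2 - 12*u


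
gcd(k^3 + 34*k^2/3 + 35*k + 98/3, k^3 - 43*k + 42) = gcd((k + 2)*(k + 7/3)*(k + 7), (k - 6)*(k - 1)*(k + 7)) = k + 7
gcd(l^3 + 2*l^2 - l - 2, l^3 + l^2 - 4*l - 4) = l^2 + 3*l + 2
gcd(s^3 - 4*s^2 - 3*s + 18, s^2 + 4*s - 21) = s - 3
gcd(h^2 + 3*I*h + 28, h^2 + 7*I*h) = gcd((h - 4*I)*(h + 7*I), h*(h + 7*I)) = h + 7*I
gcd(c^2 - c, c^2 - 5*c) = c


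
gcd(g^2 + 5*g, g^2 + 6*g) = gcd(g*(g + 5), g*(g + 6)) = g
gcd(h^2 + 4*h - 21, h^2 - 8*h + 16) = 1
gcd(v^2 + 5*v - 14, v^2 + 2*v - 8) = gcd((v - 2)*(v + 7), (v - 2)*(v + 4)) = v - 2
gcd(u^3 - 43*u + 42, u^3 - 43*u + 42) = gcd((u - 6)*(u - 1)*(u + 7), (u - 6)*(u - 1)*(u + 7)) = u^3 - 43*u + 42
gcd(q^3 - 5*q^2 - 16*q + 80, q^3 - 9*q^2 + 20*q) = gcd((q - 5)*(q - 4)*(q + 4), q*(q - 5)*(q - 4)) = q^2 - 9*q + 20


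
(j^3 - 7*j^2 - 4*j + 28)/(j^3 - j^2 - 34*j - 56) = (j - 2)/(j + 4)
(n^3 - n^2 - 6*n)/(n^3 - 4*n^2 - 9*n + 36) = n*(n + 2)/(n^2 - n - 12)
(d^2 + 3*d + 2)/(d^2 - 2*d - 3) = (d + 2)/(d - 3)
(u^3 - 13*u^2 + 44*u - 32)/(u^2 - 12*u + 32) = u - 1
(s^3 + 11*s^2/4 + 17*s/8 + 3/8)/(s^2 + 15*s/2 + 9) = (4*s^2 + 5*s + 1)/(4*(s + 6))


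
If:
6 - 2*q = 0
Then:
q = 3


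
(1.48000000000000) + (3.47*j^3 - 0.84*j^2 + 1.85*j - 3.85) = 3.47*j^3 - 0.84*j^2 + 1.85*j - 2.37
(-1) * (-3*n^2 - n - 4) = 3*n^2 + n + 4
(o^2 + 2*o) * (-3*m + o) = -3*m*o^2 - 6*m*o + o^3 + 2*o^2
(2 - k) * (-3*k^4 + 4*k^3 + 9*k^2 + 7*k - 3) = 3*k^5 - 10*k^4 - k^3 + 11*k^2 + 17*k - 6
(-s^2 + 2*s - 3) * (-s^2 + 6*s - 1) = s^4 - 8*s^3 + 16*s^2 - 20*s + 3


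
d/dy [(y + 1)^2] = 2*y + 2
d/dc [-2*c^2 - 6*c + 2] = -4*c - 6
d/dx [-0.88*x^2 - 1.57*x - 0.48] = -1.76*x - 1.57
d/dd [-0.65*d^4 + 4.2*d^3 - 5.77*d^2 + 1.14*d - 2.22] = -2.6*d^3 + 12.6*d^2 - 11.54*d + 1.14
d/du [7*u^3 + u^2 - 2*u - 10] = 21*u^2 + 2*u - 2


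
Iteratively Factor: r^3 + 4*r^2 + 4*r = (r + 2)*(r^2 + 2*r) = r*(r + 2)*(r + 2)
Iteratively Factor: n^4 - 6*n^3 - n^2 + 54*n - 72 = (n - 4)*(n^3 - 2*n^2 - 9*n + 18) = (n - 4)*(n - 2)*(n^2 - 9) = (n - 4)*(n - 3)*(n - 2)*(n + 3)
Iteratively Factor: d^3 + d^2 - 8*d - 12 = (d + 2)*(d^2 - d - 6) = (d + 2)^2*(d - 3)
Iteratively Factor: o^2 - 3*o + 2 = (o - 1)*(o - 2)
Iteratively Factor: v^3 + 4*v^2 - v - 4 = (v + 1)*(v^2 + 3*v - 4) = (v + 1)*(v + 4)*(v - 1)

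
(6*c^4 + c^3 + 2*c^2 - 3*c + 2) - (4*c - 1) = 6*c^4 + c^3 + 2*c^2 - 7*c + 3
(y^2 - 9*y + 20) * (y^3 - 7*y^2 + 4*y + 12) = y^5 - 16*y^4 + 87*y^3 - 164*y^2 - 28*y + 240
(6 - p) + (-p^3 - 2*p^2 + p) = -p^3 - 2*p^2 + 6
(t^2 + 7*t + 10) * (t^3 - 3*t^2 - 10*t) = t^5 + 4*t^4 - 21*t^3 - 100*t^2 - 100*t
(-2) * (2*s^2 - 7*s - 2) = -4*s^2 + 14*s + 4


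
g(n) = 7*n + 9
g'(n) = 7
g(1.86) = 22.02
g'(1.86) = 7.00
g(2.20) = 24.40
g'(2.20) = 7.00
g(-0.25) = 7.25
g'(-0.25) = 7.00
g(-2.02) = -5.14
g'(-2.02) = 7.00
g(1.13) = 16.91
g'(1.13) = 7.00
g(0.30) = 11.10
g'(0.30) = 7.00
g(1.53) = 19.71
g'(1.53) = 7.00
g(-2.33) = -7.31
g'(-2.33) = 7.00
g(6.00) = 51.00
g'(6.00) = 7.00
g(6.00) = 51.00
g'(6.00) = 7.00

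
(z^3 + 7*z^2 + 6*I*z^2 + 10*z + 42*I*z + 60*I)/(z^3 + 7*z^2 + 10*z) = (z + 6*I)/z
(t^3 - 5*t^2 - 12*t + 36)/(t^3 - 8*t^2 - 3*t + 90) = (t - 2)/(t - 5)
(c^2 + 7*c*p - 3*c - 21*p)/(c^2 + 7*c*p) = (c - 3)/c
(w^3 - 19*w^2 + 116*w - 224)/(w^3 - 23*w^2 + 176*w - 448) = (w - 4)/(w - 8)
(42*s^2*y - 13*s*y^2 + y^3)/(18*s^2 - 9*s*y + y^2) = y*(-7*s + y)/(-3*s + y)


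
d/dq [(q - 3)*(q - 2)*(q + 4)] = 3*q^2 - 2*q - 14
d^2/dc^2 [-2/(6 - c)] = 4/(c - 6)^3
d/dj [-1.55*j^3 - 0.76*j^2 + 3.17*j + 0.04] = -4.65*j^2 - 1.52*j + 3.17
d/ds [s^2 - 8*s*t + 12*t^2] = 2*s - 8*t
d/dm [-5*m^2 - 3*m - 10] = -10*m - 3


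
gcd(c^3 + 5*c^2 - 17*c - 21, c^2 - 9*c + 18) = c - 3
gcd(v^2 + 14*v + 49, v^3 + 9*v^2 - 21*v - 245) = v^2 + 14*v + 49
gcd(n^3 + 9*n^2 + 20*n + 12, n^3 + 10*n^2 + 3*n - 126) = n + 6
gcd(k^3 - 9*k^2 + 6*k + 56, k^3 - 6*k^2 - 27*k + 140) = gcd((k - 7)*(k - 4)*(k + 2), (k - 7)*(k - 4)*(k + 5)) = k^2 - 11*k + 28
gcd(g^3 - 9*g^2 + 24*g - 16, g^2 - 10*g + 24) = g - 4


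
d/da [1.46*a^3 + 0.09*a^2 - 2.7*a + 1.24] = 4.38*a^2 + 0.18*a - 2.7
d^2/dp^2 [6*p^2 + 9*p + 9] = 12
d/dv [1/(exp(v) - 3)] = -exp(v)/(exp(v) - 3)^2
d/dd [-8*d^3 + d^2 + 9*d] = -24*d^2 + 2*d + 9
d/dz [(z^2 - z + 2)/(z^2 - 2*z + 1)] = (-z - 3)/(z^3 - 3*z^2 + 3*z - 1)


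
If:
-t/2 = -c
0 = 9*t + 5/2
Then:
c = -5/36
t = -5/18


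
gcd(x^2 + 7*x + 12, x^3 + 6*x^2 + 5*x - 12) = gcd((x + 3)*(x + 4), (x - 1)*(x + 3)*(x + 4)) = x^2 + 7*x + 12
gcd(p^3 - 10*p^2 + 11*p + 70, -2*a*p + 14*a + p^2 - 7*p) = p - 7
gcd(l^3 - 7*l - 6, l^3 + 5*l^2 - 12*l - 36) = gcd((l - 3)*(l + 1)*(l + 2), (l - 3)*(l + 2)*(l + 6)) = l^2 - l - 6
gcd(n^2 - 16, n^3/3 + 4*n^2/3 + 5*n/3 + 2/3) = 1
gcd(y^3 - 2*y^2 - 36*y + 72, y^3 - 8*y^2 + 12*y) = y^2 - 8*y + 12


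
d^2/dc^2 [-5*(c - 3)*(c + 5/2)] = -10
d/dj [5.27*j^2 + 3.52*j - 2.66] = 10.54*j + 3.52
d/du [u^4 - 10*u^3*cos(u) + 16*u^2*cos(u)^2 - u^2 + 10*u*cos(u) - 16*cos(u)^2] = 10*u^3*sin(u) + 4*u^3 - 16*u^2*sin(2*u) - 30*u^2*cos(u) - 10*u*sin(u) + 32*u*cos(u)^2 - 2*u + 16*sin(2*u) + 10*cos(u)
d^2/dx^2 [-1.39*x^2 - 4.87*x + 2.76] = -2.78000000000000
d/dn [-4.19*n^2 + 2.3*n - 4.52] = 2.3 - 8.38*n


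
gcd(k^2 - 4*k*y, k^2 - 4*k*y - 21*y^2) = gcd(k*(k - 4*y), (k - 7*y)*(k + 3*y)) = 1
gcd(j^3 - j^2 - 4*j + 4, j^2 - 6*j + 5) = j - 1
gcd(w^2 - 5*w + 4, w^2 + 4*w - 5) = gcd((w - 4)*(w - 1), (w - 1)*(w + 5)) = w - 1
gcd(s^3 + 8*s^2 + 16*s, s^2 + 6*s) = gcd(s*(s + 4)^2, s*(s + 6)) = s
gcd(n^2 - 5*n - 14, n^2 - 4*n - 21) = n - 7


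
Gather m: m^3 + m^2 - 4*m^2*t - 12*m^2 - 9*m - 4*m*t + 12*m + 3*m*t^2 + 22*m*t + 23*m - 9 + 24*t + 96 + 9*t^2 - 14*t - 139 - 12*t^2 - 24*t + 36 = m^3 + m^2*(-4*t - 11) + m*(3*t^2 + 18*t + 26) - 3*t^2 - 14*t - 16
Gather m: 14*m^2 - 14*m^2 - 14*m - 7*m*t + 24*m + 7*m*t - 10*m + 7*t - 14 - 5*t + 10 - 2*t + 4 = 0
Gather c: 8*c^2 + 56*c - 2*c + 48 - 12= 8*c^2 + 54*c + 36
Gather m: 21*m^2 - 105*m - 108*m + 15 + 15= 21*m^2 - 213*m + 30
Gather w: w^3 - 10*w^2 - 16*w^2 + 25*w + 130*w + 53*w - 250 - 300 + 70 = w^3 - 26*w^2 + 208*w - 480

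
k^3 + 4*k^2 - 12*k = k*(k - 2)*(k + 6)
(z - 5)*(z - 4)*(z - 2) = z^3 - 11*z^2 + 38*z - 40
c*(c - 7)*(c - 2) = c^3 - 9*c^2 + 14*c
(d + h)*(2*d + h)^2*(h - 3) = 4*d^3*h - 12*d^3 + 8*d^2*h^2 - 24*d^2*h + 5*d*h^3 - 15*d*h^2 + h^4 - 3*h^3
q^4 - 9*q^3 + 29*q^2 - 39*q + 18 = (q - 3)^2*(q - 2)*(q - 1)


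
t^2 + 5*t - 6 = (t - 1)*(t + 6)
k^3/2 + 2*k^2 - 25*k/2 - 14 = (k/2 + 1/2)*(k - 4)*(k + 7)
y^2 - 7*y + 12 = (y - 4)*(y - 3)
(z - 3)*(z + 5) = z^2 + 2*z - 15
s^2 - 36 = (s - 6)*(s + 6)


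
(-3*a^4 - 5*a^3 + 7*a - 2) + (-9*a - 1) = -3*a^4 - 5*a^3 - 2*a - 3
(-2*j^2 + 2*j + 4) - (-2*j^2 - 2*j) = 4*j + 4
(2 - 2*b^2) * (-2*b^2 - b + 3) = 4*b^4 + 2*b^3 - 10*b^2 - 2*b + 6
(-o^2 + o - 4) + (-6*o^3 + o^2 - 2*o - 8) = -6*o^3 - o - 12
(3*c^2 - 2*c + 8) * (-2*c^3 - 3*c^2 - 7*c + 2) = -6*c^5 - 5*c^4 - 31*c^3 - 4*c^2 - 60*c + 16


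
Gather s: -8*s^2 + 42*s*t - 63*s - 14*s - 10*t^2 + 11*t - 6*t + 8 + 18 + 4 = -8*s^2 + s*(42*t - 77) - 10*t^2 + 5*t + 30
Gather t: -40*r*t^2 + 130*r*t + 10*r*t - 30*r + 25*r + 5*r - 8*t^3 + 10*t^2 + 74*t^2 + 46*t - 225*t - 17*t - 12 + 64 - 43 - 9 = -8*t^3 + t^2*(84 - 40*r) + t*(140*r - 196)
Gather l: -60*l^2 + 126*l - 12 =-60*l^2 + 126*l - 12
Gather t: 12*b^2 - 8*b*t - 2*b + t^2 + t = 12*b^2 - 2*b + t^2 + t*(1 - 8*b)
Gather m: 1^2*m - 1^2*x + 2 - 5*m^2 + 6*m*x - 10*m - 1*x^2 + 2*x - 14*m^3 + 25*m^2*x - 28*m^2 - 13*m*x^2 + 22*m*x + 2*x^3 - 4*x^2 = -14*m^3 + m^2*(25*x - 33) + m*(-13*x^2 + 28*x - 9) + 2*x^3 - 5*x^2 + x + 2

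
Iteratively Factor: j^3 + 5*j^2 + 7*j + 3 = (j + 3)*(j^2 + 2*j + 1) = (j + 1)*(j + 3)*(j + 1)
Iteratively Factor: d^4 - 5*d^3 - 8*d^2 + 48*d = (d)*(d^3 - 5*d^2 - 8*d + 48) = d*(d - 4)*(d^2 - d - 12) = d*(d - 4)^2*(d + 3)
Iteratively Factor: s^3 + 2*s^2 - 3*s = (s + 3)*(s^2 - s) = s*(s + 3)*(s - 1)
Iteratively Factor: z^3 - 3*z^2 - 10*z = (z - 5)*(z^2 + 2*z) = z*(z - 5)*(z + 2)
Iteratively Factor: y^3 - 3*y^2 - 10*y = (y - 5)*(y^2 + 2*y) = y*(y - 5)*(y + 2)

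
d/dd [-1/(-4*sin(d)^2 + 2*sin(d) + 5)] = 2*(1 - 4*sin(d))*cos(d)/(-4*sin(d)^2 + 2*sin(d) + 5)^2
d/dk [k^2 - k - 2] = 2*k - 1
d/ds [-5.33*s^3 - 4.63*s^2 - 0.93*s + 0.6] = -15.99*s^2 - 9.26*s - 0.93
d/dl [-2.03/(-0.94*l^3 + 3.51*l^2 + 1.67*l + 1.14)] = (-5.7246*l^2 + 14.2506*l + 3.3901)/(-0.94*l^3 + 3.51*l^2 + 1.67*l + 1.14)^2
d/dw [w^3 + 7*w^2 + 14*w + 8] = 3*w^2 + 14*w + 14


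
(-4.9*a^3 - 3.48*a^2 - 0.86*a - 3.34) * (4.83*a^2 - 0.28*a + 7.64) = -23.667*a^5 - 15.4364*a^4 - 40.6154*a^3 - 42.4786*a^2 - 5.6352*a - 25.5176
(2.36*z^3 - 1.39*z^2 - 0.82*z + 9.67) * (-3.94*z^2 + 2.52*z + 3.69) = -9.2984*z^5 + 11.4238*z^4 + 8.4364*z^3 - 45.2953*z^2 + 21.3426*z + 35.6823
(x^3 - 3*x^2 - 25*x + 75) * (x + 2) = x^4 - x^3 - 31*x^2 + 25*x + 150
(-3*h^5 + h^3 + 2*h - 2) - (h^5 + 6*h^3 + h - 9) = -4*h^5 - 5*h^3 + h + 7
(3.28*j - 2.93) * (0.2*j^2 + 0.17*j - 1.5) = 0.656*j^3 - 0.0284000000000001*j^2 - 5.4181*j + 4.395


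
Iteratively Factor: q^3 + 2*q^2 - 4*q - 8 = (q - 2)*(q^2 + 4*q + 4) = (q - 2)*(q + 2)*(q + 2)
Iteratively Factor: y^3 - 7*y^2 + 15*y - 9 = (y - 3)*(y^2 - 4*y + 3) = (y - 3)*(y - 1)*(y - 3)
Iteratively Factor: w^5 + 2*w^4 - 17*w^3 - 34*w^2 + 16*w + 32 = (w + 4)*(w^4 - 2*w^3 - 9*w^2 + 2*w + 8) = (w + 1)*(w + 4)*(w^3 - 3*w^2 - 6*w + 8) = (w + 1)*(w + 2)*(w + 4)*(w^2 - 5*w + 4) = (w - 4)*(w + 1)*(w + 2)*(w + 4)*(w - 1)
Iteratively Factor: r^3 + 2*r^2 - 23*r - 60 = (r + 3)*(r^2 - r - 20) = (r + 3)*(r + 4)*(r - 5)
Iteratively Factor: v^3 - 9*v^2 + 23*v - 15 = (v - 3)*(v^2 - 6*v + 5) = (v - 5)*(v - 3)*(v - 1)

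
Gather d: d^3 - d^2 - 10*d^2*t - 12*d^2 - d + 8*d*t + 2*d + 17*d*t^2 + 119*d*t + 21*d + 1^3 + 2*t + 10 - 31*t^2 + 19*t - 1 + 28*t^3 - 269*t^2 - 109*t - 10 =d^3 + d^2*(-10*t - 13) + d*(17*t^2 + 127*t + 22) + 28*t^3 - 300*t^2 - 88*t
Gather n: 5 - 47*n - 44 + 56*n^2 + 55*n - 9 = 56*n^2 + 8*n - 48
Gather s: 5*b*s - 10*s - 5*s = s*(5*b - 15)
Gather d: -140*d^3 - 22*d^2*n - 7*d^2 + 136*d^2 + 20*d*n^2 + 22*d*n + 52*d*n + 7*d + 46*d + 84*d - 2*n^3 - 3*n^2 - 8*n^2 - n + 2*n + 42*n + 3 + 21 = -140*d^3 + d^2*(129 - 22*n) + d*(20*n^2 + 74*n + 137) - 2*n^3 - 11*n^2 + 43*n + 24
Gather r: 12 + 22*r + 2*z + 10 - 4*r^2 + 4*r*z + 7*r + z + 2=-4*r^2 + r*(4*z + 29) + 3*z + 24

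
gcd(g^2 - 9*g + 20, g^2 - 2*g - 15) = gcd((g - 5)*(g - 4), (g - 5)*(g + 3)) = g - 5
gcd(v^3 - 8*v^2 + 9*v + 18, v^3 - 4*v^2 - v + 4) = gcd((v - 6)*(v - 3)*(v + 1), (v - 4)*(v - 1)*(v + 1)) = v + 1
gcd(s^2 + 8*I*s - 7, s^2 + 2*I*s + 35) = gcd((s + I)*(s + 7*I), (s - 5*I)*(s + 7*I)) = s + 7*I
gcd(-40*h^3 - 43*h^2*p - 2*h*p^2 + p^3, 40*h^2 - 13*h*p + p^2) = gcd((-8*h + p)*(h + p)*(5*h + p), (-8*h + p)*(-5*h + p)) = -8*h + p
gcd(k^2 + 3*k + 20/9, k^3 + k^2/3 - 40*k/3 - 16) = k + 4/3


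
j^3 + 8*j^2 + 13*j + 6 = (j + 1)^2*(j + 6)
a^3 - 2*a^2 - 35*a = a*(a - 7)*(a + 5)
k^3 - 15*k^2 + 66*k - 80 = (k - 8)*(k - 5)*(k - 2)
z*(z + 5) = z^2 + 5*z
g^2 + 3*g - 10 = (g - 2)*(g + 5)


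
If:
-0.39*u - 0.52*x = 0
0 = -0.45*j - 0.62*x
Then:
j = -1.37777777777778*x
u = -1.33333333333333*x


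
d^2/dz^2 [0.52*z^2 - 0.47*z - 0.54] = 1.04000000000000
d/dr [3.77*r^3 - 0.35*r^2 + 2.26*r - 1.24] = 11.31*r^2 - 0.7*r + 2.26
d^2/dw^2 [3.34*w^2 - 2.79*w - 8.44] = 6.68000000000000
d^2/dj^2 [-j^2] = -2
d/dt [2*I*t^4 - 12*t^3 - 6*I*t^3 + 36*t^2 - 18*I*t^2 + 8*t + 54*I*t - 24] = 8*I*t^3 + 18*t^2*(-2 - I) + 36*t*(2 - I) + 8 + 54*I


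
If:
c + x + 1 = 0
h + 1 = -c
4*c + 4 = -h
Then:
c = -1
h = 0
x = 0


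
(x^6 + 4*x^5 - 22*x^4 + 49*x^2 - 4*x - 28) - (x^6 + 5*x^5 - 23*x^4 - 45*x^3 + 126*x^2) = -x^5 + x^4 + 45*x^3 - 77*x^2 - 4*x - 28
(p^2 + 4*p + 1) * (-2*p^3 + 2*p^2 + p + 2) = -2*p^5 - 6*p^4 + 7*p^3 + 8*p^2 + 9*p + 2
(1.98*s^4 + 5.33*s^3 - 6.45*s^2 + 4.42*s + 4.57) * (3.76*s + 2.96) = 7.4448*s^5 + 25.9016*s^4 - 8.4752*s^3 - 2.4728*s^2 + 30.2664*s + 13.5272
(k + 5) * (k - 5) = k^2 - 25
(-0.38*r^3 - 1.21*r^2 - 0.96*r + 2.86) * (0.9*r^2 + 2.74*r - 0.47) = -0.342*r^5 - 2.1302*r^4 - 4.0008*r^3 + 0.5123*r^2 + 8.2876*r - 1.3442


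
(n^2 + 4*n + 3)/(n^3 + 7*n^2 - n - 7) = (n + 3)/(n^2 + 6*n - 7)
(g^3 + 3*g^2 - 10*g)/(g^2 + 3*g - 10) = g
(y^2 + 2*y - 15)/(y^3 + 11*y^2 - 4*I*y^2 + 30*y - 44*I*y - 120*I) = (y - 3)/(y^2 + y*(6 - 4*I) - 24*I)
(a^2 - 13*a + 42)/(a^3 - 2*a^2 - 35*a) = (a - 6)/(a*(a + 5))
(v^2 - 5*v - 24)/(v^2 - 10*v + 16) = (v + 3)/(v - 2)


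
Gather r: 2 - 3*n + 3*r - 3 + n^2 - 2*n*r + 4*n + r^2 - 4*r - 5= n^2 + n + r^2 + r*(-2*n - 1) - 6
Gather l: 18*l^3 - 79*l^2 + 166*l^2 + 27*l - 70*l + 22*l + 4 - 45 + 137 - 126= 18*l^3 + 87*l^2 - 21*l - 30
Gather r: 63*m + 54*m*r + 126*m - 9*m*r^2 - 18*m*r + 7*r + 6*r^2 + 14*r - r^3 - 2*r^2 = 189*m - r^3 + r^2*(4 - 9*m) + r*(36*m + 21)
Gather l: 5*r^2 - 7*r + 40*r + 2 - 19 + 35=5*r^2 + 33*r + 18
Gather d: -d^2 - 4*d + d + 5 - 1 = -d^2 - 3*d + 4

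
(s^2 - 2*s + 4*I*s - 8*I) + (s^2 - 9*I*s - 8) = 2*s^2 - 2*s - 5*I*s - 8 - 8*I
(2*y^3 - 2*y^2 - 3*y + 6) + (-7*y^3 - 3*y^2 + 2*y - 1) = -5*y^3 - 5*y^2 - y + 5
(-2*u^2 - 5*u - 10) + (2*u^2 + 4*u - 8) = -u - 18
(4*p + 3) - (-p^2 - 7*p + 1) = p^2 + 11*p + 2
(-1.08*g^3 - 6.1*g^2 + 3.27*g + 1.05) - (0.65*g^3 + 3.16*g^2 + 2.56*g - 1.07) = -1.73*g^3 - 9.26*g^2 + 0.71*g + 2.12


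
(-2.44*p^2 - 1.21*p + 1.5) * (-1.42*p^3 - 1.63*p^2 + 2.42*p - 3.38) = 3.4648*p^5 + 5.6954*p^4 - 6.0625*p^3 + 2.874*p^2 + 7.7198*p - 5.07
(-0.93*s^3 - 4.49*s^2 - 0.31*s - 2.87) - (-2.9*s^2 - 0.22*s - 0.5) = -0.93*s^3 - 1.59*s^2 - 0.09*s - 2.37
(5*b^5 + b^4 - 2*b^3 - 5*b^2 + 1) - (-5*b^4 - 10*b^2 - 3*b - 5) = 5*b^5 + 6*b^4 - 2*b^3 + 5*b^2 + 3*b + 6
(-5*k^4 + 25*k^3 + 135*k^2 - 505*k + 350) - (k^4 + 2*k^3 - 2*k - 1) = -6*k^4 + 23*k^3 + 135*k^2 - 503*k + 351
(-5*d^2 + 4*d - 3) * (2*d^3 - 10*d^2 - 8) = -10*d^5 + 58*d^4 - 46*d^3 + 70*d^2 - 32*d + 24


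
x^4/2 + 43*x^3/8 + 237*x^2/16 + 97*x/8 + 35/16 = (x/2 + 1/2)*(x + 1/4)*(x + 5/2)*(x + 7)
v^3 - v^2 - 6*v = v*(v - 3)*(v + 2)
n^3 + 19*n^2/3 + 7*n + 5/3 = (n + 1/3)*(n + 1)*(n + 5)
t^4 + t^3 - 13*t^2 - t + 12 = (t - 3)*(t - 1)*(t + 1)*(t + 4)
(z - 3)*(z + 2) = z^2 - z - 6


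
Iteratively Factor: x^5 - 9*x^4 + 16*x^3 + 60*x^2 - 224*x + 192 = (x - 2)*(x^4 - 7*x^3 + 2*x^2 + 64*x - 96) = (x - 4)*(x - 2)*(x^3 - 3*x^2 - 10*x + 24) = (x - 4)^2*(x - 2)*(x^2 + x - 6) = (x - 4)^2*(x - 2)*(x + 3)*(x - 2)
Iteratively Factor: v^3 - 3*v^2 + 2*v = (v)*(v^2 - 3*v + 2) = v*(v - 1)*(v - 2)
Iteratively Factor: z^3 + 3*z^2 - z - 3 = (z + 3)*(z^2 - 1) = (z - 1)*(z + 3)*(z + 1)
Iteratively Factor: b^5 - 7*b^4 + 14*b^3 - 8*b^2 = (b)*(b^4 - 7*b^3 + 14*b^2 - 8*b) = b*(b - 2)*(b^3 - 5*b^2 + 4*b) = b*(b - 4)*(b - 2)*(b^2 - b) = b*(b - 4)*(b - 2)*(b - 1)*(b)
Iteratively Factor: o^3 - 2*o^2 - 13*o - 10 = (o + 1)*(o^2 - 3*o - 10) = (o - 5)*(o + 1)*(o + 2)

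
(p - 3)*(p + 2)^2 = p^3 + p^2 - 8*p - 12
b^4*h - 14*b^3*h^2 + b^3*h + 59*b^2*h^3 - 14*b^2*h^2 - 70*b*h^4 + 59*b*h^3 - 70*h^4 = (b - 7*h)*(b - 5*h)*(b - 2*h)*(b*h + h)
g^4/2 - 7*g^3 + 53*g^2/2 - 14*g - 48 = (g/2 + 1/2)*(g - 8)*(g - 4)*(g - 3)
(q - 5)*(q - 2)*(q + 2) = q^3 - 5*q^2 - 4*q + 20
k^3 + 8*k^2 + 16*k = k*(k + 4)^2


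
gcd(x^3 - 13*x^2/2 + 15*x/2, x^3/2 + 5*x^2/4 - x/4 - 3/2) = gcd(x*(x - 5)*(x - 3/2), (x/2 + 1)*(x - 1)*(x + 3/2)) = 1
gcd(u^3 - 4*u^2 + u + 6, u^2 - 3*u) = u - 3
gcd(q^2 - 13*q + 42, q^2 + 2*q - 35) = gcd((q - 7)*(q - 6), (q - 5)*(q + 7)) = 1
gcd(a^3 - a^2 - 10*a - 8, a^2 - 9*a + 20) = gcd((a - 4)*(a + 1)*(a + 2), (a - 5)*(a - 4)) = a - 4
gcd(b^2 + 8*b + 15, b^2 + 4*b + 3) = b + 3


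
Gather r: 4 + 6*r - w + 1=6*r - w + 5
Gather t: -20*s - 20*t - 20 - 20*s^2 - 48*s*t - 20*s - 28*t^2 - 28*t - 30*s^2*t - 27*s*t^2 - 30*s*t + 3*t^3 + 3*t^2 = -20*s^2 - 40*s + 3*t^3 + t^2*(-27*s - 25) + t*(-30*s^2 - 78*s - 48) - 20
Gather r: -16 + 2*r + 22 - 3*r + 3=9 - r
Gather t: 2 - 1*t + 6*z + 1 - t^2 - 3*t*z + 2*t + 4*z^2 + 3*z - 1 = -t^2 + t*(1 - 3*z) + 4*z^2 + 9*z + 2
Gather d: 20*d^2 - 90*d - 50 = 20*d^2 - 90*d - 50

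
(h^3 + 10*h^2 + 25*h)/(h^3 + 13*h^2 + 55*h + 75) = h/(h + 3)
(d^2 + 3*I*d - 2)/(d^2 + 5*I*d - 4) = (d + 2*I)/(d + 4*I)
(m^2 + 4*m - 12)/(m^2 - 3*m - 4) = (-m^2 - 4*m + 12)/(-m^2 + 3*m + 4)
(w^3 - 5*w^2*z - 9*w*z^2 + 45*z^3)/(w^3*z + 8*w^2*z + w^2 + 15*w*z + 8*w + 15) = (w^3 - 5*w^2*z - 9*w*z^2 + 45*z^3)/(w^3*z + 8*w^2*z + w^2 + 15*w*z + 8*w + 15)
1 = 1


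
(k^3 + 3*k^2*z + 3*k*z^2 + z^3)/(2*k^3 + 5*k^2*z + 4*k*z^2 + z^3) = (k + z)/(2*k + z)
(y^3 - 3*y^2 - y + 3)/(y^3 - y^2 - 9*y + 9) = (y + 1)/(y + 3)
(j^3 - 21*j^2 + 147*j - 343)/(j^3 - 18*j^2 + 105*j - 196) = (j - 7)/(j - 4)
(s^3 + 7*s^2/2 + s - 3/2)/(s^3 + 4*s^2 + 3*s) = (s - 1/2)/s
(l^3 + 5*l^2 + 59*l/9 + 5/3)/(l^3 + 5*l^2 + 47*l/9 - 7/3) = (9*l^2 + 18*l + 5)/(9*l^2 + 18*l - 7)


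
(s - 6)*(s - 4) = s^2 - 10*s + 24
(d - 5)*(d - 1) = d^2 - 6*d + 5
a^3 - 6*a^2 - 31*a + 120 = (a - 8)*(a - 3)*(a + 5)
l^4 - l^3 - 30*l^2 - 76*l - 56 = (l - 7)*(l + 2)^3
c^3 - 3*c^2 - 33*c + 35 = (c - 7)*(c - 1)*(c + 5)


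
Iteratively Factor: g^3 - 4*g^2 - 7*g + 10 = (g + 2)*(g^2 - 6*g + 5) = (g - 1)*(g + 2)*(g - 5)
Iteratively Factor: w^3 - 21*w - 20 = (w + 4)*(w^2 - 4*w - 5) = (w - 5)*(w + 4)*(w + 1)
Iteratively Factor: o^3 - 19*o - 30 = (o + 2)*(o^2 - 2*o - 15) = (o - 5)*(o + 2)*(o + 3)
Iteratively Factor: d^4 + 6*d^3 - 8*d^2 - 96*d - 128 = (d + 4)*(d^3 + 2*d^2 - 16*d - 32) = (d + 2)*(d + 4)*(d^2 - 16) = (d - 4)*(d + 2)*(d + 4)*(d + 4)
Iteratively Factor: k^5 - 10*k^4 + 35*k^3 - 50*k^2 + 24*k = (k - 1)*(k^4 - 9*k^3 + 26*k^2 - 24*k) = (k - 4)*(k - 1)*(k^3 - 5*k^2 + 6*k) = (k - 4)*(k - 3)*(k - 1)*(k^2 - 2*k) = (k - 4)*(k - 3)*(k - 2)*(k - 1)*(k)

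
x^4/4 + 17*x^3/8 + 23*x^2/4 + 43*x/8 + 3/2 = (x/4 + 1)*(x + 1/2)*(x + 1)*(x + 3)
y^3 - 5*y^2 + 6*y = y*(y - 3)*(y - 2)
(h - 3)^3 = h^3 - 9*h^2 + 27*h - 27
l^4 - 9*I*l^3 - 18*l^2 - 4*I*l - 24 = (l - 6*I)*(l - 2*I)^2*(l + I)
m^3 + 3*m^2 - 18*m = m*(m - 3)*(m + 6)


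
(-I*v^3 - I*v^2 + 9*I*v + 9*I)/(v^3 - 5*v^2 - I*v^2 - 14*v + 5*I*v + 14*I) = I*(-v^3 - v^2 + 9*v + 9)/(v^3 - v^2*(5 + I) + v*(-14 + 5*I) + 14*I)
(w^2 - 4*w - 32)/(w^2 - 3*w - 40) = (w + 4)/(w + 5)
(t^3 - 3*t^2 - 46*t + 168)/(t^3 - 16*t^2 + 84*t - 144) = (t + 7)/(t - 6)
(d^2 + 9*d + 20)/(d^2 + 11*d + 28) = (d + 5)/(d + 7)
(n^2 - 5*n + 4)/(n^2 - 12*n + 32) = (n - 1)/(n - 8)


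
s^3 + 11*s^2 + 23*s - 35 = (s - 1)*(s + 5)*(s + 7)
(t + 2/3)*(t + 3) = t^2 + 11*t/3 + 2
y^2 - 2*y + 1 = (y - 1)^2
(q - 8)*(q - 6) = q^2 - 14*q + 48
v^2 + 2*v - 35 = (v - 5)*(v + 7)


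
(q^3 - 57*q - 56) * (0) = 0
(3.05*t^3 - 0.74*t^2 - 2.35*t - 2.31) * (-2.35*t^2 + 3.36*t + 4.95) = -7.1675*t^5 + 11.987*t^4 + 18.1336*t^3 - 6.1305*t^2 - 19.3941*t - 11.4345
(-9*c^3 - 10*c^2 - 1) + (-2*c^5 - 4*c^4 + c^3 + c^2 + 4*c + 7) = -2*c^5 - 4*c^4 - 8*c^3 - 9*c^2 + 4*c + 6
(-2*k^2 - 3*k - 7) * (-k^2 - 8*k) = 2*k^4 + 19*k^3 + 31*k^2 + 56*k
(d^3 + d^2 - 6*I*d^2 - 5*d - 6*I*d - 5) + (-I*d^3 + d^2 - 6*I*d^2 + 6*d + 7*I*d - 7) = d^3 - I*d^3 + 2*d^2 - 12*I*d^2 + d + I*d - 12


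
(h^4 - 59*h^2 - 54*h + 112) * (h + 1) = h^5 + h^4 - 59*h^3 - 113*h^2 + 58*h + 112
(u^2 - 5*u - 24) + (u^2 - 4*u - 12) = 2*u^2 - 9*u - 36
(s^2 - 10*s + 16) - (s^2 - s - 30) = 46 - 9*s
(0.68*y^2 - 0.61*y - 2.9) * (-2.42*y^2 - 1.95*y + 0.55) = -1.6456*y^4 + 0.1502*y^3 + 8.5815*y^2 + 5.3195*y - 1.595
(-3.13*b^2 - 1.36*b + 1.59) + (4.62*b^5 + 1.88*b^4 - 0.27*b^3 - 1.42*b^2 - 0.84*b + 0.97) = 4.62*b^5 + 1.88*b^4 - 0.27*b^3 - 4.55*b^2 - 2.2*b + 2.56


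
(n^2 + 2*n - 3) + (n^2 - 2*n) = 2*n^2 - 3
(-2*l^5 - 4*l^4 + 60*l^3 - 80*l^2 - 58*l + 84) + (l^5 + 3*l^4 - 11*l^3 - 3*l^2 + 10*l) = -l^5 - l^4 + 49*l^3 - 83*l^2 - 48*l + 84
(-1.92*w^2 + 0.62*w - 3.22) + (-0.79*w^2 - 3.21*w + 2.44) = -2.71*w^2 - 2.59*w - 0.78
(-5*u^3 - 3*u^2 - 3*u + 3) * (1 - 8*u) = 40*u^4 + 19*u^3 + 21*u^2 - 27*u + 3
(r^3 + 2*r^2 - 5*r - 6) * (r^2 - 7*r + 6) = r^5 - 5*r^4 - 13*r^3 + 41*r^2 + 12*r - 36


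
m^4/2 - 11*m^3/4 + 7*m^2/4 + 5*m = m*(m/2 + 1/2)*(m - 4)*(m - 5/2)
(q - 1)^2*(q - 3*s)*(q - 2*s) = q^4 - 5*q^3*s - 2*q^3 + 6*q^2*s^2 + 10*q^2*s + q^2 - 12*q*s^2 - 5*q*s + 6*s^2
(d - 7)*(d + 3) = d^2 - 4*d - 21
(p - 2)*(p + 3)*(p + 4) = p^3 + 5*p^2 - 2*p - 24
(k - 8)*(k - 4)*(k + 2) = k^3 - 10*k^2 + 8*k + 64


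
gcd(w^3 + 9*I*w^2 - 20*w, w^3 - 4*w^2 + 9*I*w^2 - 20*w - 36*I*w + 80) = w^2 + 9*I*w - 20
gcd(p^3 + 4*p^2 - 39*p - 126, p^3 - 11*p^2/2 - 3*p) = p - 6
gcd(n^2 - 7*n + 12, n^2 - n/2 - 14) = n - 4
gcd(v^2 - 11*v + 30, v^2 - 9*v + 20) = v - 5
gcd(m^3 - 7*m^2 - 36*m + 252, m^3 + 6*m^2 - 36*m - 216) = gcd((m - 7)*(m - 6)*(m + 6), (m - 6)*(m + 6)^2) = m^2 - 36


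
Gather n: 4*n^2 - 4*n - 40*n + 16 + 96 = 4*n^2 - 44*n + 112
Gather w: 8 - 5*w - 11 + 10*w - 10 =5*w - 13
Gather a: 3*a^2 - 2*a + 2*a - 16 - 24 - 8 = 3*a^2 - 48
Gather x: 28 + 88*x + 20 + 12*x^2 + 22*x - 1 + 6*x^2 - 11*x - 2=18*x^2 + 99*x + 45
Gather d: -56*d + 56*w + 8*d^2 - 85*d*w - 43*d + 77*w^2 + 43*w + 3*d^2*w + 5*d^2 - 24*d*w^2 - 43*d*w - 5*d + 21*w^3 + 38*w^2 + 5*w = d^2*(3*w + 13) + d*(-24*w^2 - 128*w - 104) + 21*w^3 + 115*w^2 + 104*w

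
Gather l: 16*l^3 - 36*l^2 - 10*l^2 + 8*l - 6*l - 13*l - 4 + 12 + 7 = 16*l^3 - 46*l^2 - 11*l + 15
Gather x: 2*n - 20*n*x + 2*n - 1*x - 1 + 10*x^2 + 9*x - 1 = 4*n + 10*x^2 + x*(8 - 20*n) - 2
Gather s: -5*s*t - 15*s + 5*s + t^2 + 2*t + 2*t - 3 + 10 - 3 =s*(-5*t - 10) + t^2 + 4*t + 4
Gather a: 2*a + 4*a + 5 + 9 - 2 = 6*a + 12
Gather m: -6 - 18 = -24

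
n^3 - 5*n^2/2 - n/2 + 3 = (n - 2)*(n - 3/2)*(n + 1)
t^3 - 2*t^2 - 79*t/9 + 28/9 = (t - 4)*(t - 1/3)*(t + 7/3)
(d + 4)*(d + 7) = d^2 + 11*d + 28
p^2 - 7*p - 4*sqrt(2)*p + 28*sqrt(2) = (p - 7)*(p - 4*sqrt(2))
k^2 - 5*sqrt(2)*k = k*(k - 5*sqrt(2))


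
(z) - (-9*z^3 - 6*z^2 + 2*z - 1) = 9*z^3 + 6*z^2 - z + 1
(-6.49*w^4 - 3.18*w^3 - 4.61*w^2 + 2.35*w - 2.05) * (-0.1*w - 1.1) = 0.649*w^5 + 7.457*w^4 + 3.959*w^3 + 4.836*w^2 - 2.38*w + 2.255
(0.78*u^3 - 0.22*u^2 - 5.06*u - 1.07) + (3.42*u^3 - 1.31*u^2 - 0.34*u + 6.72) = 4.2*u^3 - 1.53*u^2 - 5.4*u + 5.65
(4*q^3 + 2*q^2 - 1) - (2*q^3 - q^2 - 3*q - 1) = 2*q^3 + 3*q^2 + 3*q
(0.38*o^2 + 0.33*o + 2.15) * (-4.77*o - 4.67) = -1.8126*o^3 - 3.3487*o^2 - 11.7966*o - 10.0405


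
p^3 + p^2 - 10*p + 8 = (p - 2)*(p - 1)*(p + 4)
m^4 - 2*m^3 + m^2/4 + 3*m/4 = m*(m - 3/2)*(m - 1)*(m + 1/2)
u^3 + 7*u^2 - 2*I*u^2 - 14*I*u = u*(u + 7)*(u - 2*I)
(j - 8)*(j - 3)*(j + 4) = j^3 - 7*j^2 - 20*j + 96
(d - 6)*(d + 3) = d^2 - 3*d - 18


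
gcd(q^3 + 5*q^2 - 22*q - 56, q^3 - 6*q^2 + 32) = q^2 - 2*q - 8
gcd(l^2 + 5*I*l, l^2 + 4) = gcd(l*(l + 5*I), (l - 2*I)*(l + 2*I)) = 1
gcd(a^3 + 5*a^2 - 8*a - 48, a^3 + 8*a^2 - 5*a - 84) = a^2 + a - 12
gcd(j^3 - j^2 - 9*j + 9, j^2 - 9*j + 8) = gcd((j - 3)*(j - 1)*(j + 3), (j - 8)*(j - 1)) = j - 1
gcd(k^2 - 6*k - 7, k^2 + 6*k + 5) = k + 1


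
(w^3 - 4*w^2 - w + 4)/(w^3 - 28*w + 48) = (w^2 - 1)/(w^2 + 4*w - 12)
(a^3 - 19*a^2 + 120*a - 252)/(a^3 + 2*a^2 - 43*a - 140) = (a^2 - 12*a + 36)/(a^2 + 9*a + 20)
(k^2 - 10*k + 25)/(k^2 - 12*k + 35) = (k - 5)/(k - 7)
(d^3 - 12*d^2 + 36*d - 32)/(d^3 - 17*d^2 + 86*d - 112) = (d - 2)/(d - 7)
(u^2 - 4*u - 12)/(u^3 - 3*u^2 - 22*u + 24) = (u + 2)/(u^2 + 3*u - 4)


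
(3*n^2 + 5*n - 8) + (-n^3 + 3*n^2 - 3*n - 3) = -n^3 + 6*n^2 + 2*n - 11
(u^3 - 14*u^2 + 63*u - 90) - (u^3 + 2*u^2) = -16*u^2 + 63*u - 90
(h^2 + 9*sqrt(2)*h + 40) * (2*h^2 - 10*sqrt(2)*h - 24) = 2*h^4 + 8*sqrt(2)*h^3 - 124*h^2 - 616*sqrt(2)*h - 960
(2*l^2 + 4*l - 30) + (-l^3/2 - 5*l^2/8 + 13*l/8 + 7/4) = -l^3/2 + 11*l^2/8 + 45*l/8 - 113/4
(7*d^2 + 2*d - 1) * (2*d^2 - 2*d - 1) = 14*d^4 - 10*d^3 - 13*d^2 + 1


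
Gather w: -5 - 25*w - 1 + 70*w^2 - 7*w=70*w^2 - 32*w - 6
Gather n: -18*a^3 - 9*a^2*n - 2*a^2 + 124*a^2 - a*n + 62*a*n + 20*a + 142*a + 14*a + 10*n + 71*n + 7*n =-18*a^3 + 122*a^2 + 176*a + n*(-9*a^2 + 61*a + 88)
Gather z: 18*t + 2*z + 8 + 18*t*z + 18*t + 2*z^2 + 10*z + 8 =36*t + 2*z^2 + z*(18*t + 12) + 16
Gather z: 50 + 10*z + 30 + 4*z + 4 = 14*z + 84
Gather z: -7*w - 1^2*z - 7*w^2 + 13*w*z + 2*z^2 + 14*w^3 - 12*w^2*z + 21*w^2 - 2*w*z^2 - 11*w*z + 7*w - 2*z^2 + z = 14*w^3 + 14*w^2 - 2*w*z^2 + z*(-12*w^2 + 2*w)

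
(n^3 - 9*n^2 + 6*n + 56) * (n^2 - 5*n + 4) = n^5 - 14*n^4 + 55*n^3 - 10*n^2 - 256*n + 224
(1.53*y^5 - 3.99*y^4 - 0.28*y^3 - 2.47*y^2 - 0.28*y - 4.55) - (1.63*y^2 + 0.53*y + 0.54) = 1.53*y^5 - 3.99*y^4 - 0.28*y^3 - 4.1*y^2 - 0.81*y - 5.09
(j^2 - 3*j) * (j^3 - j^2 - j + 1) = j^5 - 4*j^4 + 2*j^3 + 4*j^2 - 3*j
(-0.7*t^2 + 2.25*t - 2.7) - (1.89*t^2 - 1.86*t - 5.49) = -2.59*t^2 + 4.11*t + 2.79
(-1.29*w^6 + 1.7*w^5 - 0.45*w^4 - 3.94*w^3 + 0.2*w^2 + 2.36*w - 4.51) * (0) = 0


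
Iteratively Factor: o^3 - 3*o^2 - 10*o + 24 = (o - 4)*(o^2 + o - 6) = (o - 4)*(o + 3)*(o - 2)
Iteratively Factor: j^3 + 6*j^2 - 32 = (j + 4)*(j^2 + 2*j - 8) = (j - 2)*(j + 4)*(j + 4)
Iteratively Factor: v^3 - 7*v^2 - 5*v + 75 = (v - 5)*(v^2 - 2*v - 15) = (v - 5)^2*(v + 3)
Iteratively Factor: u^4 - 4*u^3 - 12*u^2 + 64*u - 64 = (u + 4)*(u^3 - 8*u^2 + 20*u - 16) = (u - 2)*(u + 4)*(u^2 - 6*u + 8) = (u - 4)*(u - 2)*(u + 4)*(u - 2)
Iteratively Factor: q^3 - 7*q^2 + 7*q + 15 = (q - 5)*(q^2 - 2*q - 3) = (q - 5)*(q - 3)*(q + 1)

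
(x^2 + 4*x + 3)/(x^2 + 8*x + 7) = (x + 3)/(x + 7)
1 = 1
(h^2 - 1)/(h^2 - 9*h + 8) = (h + 1)/(h - 8)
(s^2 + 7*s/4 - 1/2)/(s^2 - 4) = (s - 1/4)/(s - 2)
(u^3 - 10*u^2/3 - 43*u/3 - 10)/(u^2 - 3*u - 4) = (u^2 - 13*u/3 - 10)/(u - 4)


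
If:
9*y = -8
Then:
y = -8/9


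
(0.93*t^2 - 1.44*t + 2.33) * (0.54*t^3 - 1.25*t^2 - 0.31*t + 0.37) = 0.5022*t^5 - 1.9401*t^4 + 2.7699*t^3 - 2.122*t^2 - 1.2551*t + 0.8621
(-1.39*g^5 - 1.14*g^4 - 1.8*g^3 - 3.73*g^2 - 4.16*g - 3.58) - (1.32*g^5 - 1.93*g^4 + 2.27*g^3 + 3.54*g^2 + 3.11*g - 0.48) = -2.71*g^5 + 0.79*g^4 - 4.07*g^3 - 7.27*g^2 - 7.27*g - 3.1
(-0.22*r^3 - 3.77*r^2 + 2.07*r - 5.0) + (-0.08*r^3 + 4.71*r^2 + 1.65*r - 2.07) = -0.3*r^3 + 0.94*r^2 + 3.72*r - 7.07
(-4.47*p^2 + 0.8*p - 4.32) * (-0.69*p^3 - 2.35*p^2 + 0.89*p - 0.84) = 3.0843*p^5 + 9.9525*p^4 - 2.8775*p^3 + 14.6188*p^2 - 4.5168*p + 3.6288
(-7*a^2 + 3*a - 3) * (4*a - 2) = -28*a^3 + 26*a^2 - 18*a + 6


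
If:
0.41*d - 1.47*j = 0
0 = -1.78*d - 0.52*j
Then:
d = 0.00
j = 0.00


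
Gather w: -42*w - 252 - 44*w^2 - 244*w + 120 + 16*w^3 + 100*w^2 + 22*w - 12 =16*w^3 + 56*w^2 - 264*w - 144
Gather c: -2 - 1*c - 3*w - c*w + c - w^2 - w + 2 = -c*w - w^2 - 4*w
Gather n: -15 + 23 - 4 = 4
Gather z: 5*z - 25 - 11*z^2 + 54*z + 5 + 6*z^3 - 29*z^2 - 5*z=6*z^3 - 40*z^2 + 54*z - 20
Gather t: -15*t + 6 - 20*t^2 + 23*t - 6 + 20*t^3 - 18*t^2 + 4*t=20*t^3 - 38*t^2 + 12*t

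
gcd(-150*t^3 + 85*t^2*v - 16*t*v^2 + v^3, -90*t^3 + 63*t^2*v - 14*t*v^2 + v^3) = 30*t^2 - 11*t*v + v^2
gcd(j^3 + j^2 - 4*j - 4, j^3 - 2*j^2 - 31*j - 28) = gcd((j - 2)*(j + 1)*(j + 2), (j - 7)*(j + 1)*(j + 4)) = j + 1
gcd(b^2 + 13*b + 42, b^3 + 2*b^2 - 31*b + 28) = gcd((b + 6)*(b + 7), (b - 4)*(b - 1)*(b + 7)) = b + 7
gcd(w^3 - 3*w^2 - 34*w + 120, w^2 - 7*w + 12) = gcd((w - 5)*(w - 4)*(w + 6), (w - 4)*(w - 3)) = w - 4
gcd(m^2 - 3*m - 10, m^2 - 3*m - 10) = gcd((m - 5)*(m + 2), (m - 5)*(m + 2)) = m^2 - 3*m - 10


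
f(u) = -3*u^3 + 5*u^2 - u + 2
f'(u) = -9*u^2 + 10*u - 1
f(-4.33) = 343.62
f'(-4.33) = -213.04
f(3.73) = -87.85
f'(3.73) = -88.92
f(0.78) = 2.84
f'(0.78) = 1.32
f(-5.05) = 520.93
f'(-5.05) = -281.02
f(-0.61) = 5.15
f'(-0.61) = -10.45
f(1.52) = 1.50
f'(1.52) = -6.59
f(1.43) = 2.02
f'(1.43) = -5.10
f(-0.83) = 7.99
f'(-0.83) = -15.50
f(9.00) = -1789.00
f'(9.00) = -640.00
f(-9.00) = 2603.00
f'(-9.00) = -820.00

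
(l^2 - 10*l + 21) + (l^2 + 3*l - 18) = 2*l^2 - 7*l + 3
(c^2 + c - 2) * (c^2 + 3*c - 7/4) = c^4 + 4*c^3 - 3*c^2/4 - 31*c/4 + 7/2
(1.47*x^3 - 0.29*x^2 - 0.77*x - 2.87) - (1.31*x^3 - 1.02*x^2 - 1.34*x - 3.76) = 0.16*x^3 + 0.73*x^2 + 0.57*x + 0.89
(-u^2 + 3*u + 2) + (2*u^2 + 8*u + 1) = u^2 + 11*u + 3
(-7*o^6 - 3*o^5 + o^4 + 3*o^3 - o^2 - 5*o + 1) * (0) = 0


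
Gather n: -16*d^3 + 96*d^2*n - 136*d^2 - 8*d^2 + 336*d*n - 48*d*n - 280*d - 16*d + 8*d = -16*d^3 - 144*d^2 - 288*d + n*(96*d^2 + 288*d)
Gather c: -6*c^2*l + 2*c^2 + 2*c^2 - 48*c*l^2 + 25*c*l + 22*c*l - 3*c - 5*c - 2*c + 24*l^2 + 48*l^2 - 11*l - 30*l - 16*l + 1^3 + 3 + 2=c^2*(4 - 6*l) + c*(-48*l^2 + 47*l - 10) + 72*l^2 - 57*l + 6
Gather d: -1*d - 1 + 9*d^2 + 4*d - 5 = 9*d^2 + 3*d - 6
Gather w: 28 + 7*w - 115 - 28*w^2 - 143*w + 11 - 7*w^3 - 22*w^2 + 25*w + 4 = -7*w^3 - 50*w^2 - 111*w - 72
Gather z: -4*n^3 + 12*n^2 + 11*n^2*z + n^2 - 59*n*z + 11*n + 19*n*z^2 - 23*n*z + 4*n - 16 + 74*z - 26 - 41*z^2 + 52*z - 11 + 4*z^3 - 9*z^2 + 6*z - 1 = -4*n^3 + 13*n^2 + 15*n + 4*z^3 + z^2*(19*n - 50) + z*(11*n^2 - 82*n + 132) - 54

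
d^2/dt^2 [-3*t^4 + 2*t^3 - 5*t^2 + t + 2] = -36*t^2 + 12*t - 10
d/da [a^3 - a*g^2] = 3*a^2 - g^2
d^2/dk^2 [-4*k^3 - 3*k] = -24*k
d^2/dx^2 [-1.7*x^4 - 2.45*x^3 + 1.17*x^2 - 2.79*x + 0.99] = -20.4*x^2 - 14.7*x + 2.34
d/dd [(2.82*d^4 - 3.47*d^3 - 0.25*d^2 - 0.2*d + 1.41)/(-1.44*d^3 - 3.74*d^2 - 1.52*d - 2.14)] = (-4.0608*d^6 - 21.0936*d^5 - 0.241399999999999*d^4 - 14.1664*d^3 + 28.0006*d^2 + 11.6168*d + 2.5712)/(2.0736*d^6 + 10.7712*d^5 + 18.3652*d^4 + 17.5328*d^3 + 18.3176*d^2 + 6.5056*d + 4.5796)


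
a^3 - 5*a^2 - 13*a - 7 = (a - 7)*(a + 1)^2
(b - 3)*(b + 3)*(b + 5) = b^3 + 5*b^2 - 9*b - 45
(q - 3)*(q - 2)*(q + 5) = q^3 - 19*q + 30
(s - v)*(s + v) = s^2 - v^2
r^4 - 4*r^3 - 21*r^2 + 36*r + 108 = (r - 6)*(r - 3)*(r + 2)*(r + 3)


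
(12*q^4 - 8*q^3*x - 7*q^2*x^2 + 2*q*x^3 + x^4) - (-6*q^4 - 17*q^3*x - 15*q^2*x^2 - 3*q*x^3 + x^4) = 18*q^4 + 9*q^3*x + 8*q^2*x^2 + 5*q*x^3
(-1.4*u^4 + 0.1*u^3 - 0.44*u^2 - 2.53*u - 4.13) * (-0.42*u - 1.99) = 0.588*u^5 + 2.744*u^4 - 0.0142*u^3 + 1.9382*u^2 + 6.7693*u + 8.2187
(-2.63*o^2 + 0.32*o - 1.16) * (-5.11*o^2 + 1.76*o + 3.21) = 13.4393*o^4 - 6.264*o^3 - 1.9515*o^2 - 1.0144*o - 3.7236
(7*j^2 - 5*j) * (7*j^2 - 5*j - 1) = 49*j^4 - 70*j^3 + 18*j^2 + 5*j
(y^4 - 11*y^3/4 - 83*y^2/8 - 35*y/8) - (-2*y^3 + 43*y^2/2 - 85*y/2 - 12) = y^4 - 3*y^3/4 - 255*y^2/8 + 305*y/8 + 12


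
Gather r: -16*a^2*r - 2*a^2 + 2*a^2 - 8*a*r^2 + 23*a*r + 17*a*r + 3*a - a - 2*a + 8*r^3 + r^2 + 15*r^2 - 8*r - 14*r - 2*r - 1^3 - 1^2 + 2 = 8*r^3 + r^2*(16 - 8*a) + r*(-16*a^2 + 40*a - 24)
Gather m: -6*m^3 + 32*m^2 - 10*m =-6*m^3 + 32*m^2 - 10*m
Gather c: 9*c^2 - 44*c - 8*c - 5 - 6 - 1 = 9*c^2 - 52*c - 12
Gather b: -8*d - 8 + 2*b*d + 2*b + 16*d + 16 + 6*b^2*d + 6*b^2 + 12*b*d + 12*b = b^2*(6*d + 6) + b*(14*d + 14) + 8*d + 8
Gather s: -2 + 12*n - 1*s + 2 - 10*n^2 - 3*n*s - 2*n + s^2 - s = -10*n^2 + 10*n + s^2 + s*(-3*n - 2)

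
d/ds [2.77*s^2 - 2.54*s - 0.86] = 5.54*s - 2.54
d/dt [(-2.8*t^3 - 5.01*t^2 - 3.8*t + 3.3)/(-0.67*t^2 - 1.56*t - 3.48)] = (1.876*t^4 + 8.736*t^3 + 34.5016*t^2 + 39.2916*t + 18.372)/(0.4489*t^4 + 2.0904*t^3 + 7.0968*t^2 + 10.8576*t + 12.1104)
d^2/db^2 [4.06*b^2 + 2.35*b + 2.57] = 8.12000000000000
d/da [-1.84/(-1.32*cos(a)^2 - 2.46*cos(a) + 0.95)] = (4.8576*cos(a) + 4.5264)*sin(a)/(1.32*cos(a)^2 + 2.46*cos(a) - 0.95)^2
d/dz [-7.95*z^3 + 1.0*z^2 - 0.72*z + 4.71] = -23.85*z^2 + 2.0*z - 0.72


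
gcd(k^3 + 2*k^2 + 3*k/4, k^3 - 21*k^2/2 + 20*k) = k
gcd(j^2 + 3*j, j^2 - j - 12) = j + 3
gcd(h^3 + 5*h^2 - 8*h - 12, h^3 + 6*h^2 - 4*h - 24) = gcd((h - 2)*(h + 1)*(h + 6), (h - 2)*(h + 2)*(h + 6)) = h^2 + 4*h - 12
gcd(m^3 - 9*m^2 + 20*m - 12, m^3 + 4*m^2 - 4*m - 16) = m - 2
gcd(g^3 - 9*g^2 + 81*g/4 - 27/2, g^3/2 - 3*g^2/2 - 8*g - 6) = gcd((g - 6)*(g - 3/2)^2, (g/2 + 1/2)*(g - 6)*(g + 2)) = g - 6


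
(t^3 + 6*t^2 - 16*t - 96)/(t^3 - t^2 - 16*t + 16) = (t + 6)/(t - 1)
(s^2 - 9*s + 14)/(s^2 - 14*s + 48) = (s^2 - 9*s + 14)/(s^2 - 14*s + 48)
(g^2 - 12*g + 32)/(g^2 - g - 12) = (g - 8)/(g + 3)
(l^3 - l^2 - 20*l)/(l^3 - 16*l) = (l - 5)/(l - 4)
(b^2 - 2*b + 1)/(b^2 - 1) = (b - 1)/(b + 1)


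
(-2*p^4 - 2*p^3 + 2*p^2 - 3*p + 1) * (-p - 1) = 2*p^5 + 4*p^4 + p^2 + 2*p - 1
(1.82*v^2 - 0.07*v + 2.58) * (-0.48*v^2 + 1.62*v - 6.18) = -0.8736*v^4 + 2.982*v^3 - 12.5994*v^2 + 4.6122*v - 15.9444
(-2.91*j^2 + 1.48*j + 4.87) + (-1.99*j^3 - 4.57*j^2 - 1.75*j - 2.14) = -1.99*j^3 - 7.48*j^2 - 0.27*j + 2.73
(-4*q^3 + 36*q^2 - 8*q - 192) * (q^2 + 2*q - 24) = -4*q^5 + 28*q^4 + 160*q^3 - 1072*q^2 - 192*q + 4608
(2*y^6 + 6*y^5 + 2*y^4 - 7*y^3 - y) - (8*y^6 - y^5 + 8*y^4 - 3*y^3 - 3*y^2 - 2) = -6*y^6 + 7*y^5 - 6*y^4 - 4*y^3 + 3*y^2 - y + 2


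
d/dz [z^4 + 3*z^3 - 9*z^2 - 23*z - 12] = 4*z^3 + 9*z^2 - 18*z - 23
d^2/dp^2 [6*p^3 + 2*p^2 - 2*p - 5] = 36*p + 4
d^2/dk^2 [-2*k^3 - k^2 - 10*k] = -12*k - 2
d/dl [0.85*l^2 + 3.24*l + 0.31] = 1.7*l + 3.24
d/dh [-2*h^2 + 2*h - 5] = 2 - 4*h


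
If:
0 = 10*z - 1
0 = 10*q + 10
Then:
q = -1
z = 1/10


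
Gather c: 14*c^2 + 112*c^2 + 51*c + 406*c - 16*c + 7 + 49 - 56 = 126*c^2 + 441*c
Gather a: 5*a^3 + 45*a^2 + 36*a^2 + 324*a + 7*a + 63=5*a^3 + 81*a^2 + 331*a + 63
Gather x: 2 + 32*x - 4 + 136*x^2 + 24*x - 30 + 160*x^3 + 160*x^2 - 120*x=160*x^3 + 296*x^2 - 64*x - 32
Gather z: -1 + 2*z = 2*z - 1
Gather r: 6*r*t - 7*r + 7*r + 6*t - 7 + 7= 6*r*t + 6*t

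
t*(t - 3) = t^2 - 3*t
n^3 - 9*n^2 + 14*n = n*(n - 7)*(n - 2)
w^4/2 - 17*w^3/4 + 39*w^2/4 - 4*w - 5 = (w/2 + 1/4)*(w - 5)*(w - 2)^2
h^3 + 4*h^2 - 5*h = h*(h - 1)*(h + 5)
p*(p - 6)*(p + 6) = p^3 - 36*p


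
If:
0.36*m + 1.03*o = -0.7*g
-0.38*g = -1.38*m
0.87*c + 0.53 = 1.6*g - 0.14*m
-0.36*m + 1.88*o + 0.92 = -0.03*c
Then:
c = 0.47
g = 0.60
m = 0.17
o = -0.47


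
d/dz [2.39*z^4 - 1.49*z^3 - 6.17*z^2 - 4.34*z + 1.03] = 9.56*z^3 - 4.47*z^2 - 12.34*z - 4.34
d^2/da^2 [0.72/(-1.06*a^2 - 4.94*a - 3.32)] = (1.617984*a^2 + 7.540416*a - 0.72*(2.12*a + 4.94)*(4.24*a + 9.88) + 5.067648)/(1.06*a^2 + 4.94*a + 3.32)^3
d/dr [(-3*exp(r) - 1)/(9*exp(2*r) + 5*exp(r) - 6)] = (27*exp(2*r) + 18*exp(r) + 23)*exp(r)/(81*exp(4*r) + 90*exp(3*r) - 83*exp(2*r) - 60*exp(r) + 36)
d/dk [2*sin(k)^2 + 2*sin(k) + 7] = 2*sin(2*k) + 2*cos(k)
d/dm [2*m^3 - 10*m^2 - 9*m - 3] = 6*m^2 - 20*m - 9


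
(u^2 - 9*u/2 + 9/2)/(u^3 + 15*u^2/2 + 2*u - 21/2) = (2*u^2 - 9*u + 9)/(2*u^3 + 15*u^2 + 4*u - 21)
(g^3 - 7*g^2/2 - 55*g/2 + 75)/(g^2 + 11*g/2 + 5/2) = (2*g^2 - 17*g + 30)/(2*g + 1)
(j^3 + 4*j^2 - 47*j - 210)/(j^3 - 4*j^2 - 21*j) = (j^2 + 11*j + 30)/(j*(j + 3))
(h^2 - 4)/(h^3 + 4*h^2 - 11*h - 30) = (h - 2)/(h^2 + 2*h - 15)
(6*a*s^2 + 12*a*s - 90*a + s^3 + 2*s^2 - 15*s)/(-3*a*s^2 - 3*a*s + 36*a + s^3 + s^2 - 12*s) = (6*a*s + 30*a + s^2 + 5*s)/(-3*a*s - 12*a + s^2 + 4*s)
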